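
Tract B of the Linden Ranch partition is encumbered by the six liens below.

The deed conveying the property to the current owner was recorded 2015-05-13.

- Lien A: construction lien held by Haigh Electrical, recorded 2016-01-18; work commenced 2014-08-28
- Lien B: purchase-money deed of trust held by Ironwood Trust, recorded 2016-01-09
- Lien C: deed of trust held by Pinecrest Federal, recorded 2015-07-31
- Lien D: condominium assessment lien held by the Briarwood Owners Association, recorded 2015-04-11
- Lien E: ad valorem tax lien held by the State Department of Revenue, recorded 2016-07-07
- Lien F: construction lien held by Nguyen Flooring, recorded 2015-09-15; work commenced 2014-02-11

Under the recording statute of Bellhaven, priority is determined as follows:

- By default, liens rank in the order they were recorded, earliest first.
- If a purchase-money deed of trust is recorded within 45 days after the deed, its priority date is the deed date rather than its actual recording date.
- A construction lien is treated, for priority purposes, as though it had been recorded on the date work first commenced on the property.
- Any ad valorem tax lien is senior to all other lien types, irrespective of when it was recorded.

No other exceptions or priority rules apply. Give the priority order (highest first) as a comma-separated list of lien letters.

Adjusting effective dates: A is treated as recorded 2014-08-28, the work-commencement date; B was recorded 241 days after the deed, outside the 45-day window, so it keeps its recording date; F is treated as recorded 2014-02-11, the work-commencement date.
E is an ad valorem tax lien and takes priority over every other lien.
Among the remaining liens, by effective date: F (2014-02-11), A (2014-08-28), D (2015-04-11), C (2015-07-31), B (2016-01-09).

E, F, A, D, C, B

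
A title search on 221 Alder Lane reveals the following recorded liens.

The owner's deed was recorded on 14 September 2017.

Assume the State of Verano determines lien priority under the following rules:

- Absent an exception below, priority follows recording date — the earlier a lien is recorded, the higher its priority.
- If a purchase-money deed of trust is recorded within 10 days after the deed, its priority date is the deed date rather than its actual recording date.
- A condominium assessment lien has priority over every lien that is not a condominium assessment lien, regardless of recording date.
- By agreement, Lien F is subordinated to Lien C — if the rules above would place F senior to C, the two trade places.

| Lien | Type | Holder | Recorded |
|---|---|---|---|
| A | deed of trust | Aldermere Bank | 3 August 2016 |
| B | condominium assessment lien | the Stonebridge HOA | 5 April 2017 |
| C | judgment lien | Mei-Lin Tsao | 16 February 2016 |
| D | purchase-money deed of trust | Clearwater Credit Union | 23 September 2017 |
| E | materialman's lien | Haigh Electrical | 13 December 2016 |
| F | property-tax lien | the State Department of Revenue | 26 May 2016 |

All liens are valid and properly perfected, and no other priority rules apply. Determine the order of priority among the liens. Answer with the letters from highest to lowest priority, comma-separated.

B, C, F, A, E, D

First, effective dates: D's effective date is the deed date, 14 September 2017.
B is a condominium assessment lien and takes priority over every other lien.
The other liens, earliest effective date first: C (16 February 2016), F (26 May 2016), A (3 August 2016), E (13 December 2016), D (14 September 2017).
F already ranks below C; the subordination has no effect.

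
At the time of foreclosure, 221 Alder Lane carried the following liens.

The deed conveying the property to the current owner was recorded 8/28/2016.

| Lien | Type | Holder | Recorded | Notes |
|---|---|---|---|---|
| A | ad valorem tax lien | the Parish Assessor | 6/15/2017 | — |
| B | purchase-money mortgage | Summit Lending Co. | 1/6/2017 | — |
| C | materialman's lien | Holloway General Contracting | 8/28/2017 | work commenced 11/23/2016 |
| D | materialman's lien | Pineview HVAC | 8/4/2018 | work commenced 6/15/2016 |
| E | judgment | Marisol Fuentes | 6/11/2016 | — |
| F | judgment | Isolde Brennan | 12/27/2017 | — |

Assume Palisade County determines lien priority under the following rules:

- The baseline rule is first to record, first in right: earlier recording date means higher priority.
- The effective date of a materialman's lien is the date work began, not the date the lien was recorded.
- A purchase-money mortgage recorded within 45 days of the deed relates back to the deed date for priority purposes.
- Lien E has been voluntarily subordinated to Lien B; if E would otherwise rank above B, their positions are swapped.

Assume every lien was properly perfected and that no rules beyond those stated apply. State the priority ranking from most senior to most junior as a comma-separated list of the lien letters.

B, D, C, E, A, F

First, effective dates: B was recorded 131 days after the deed, outside the 45-day window, so it keeps its recording date; C is treated as recorded 11/23/2016, the work-commencement date; D relates back to 6/15/2016 (work commenced).
Sorted by effective date: E (6/11/2016), D (6/15/2016), C (11/23/2016), B (1/6/2017), A (6/15/2017), F (12/27/2017).
E is senior to B before the subordination, so the two trade places.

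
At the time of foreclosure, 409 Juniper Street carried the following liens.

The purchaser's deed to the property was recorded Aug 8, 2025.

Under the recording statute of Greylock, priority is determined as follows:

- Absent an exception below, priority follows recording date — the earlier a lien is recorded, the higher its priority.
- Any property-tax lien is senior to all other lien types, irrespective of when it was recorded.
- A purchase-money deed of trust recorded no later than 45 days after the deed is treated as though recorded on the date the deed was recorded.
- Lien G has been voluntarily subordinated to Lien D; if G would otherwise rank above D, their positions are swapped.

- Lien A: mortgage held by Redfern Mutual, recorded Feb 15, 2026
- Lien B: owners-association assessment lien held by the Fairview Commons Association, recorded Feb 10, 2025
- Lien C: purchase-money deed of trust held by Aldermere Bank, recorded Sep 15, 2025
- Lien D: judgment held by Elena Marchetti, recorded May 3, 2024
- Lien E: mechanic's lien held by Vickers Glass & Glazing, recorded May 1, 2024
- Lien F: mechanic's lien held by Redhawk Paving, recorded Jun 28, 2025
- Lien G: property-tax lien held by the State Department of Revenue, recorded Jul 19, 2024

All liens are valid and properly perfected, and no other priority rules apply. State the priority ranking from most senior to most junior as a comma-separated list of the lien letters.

D, E, G, B, F, C, A

First, effective dates: C's effective date is the deed date, Aug 8, 2025.
G, as a property-tax lien, has superpriority and ranks first.
Remaining liens by effective date: E (May 1, 2024), D (May 3, 2024), B (Feb 10, 2025), F (Jun 28, 2025), C (Aug 8, 2025), A (Feb 15, 2026).
G would otherwise be senior to D, so under the subordination agreement G and D exchange positions.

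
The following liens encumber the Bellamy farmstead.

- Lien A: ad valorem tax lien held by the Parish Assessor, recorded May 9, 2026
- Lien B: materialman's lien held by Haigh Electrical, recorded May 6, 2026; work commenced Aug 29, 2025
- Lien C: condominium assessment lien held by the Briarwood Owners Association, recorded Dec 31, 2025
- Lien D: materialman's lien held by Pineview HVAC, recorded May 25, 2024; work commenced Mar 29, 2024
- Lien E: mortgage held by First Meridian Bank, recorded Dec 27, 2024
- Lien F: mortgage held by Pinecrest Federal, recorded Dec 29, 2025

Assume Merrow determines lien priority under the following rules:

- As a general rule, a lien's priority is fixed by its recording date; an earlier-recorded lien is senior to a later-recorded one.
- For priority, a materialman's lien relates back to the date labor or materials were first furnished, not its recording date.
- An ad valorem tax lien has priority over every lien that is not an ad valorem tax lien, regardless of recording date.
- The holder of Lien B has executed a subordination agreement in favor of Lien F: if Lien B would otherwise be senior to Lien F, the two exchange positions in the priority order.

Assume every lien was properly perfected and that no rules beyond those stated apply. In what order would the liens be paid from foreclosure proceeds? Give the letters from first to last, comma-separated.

Effective dates: B relates back to Aug 29, 2025 (work commenced); D's effective date is Mar 29, 2024, when work began.
A is an ad valorem tax lien and takes priority over every other lien.
The other liens, earliest effective date first: D (Mar 29, 2024), E (Dec 27, 2024), B (Aug 29, 2025), F (Dec 29, 2025), C (Dec 31, 2025).
B would otherwise be senior to F, so under the subordination agreement B and F exchange positions.

A, D, E, F, B, C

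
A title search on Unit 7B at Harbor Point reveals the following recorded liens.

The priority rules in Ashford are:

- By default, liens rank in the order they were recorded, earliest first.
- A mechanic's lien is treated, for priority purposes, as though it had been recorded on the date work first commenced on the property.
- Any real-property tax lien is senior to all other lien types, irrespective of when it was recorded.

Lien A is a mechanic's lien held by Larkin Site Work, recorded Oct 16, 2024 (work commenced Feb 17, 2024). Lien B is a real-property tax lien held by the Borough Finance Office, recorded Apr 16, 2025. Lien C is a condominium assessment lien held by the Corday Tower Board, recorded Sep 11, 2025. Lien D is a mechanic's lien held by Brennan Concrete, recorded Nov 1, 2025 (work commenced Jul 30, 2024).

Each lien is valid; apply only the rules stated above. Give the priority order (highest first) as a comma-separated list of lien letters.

First, effective dates: A is treated as recorded Feb 17, 2024, the work-commencement date; D's effective date is Jul 30, 2024, when work began.
B, as a real-property tax lien, has superpriority and ranks first.
The other liens, earliest effective date first: A (Feb 17, 2024), D (Jul 30, 2024), C (Sep 11, 2025).

B, A, D, C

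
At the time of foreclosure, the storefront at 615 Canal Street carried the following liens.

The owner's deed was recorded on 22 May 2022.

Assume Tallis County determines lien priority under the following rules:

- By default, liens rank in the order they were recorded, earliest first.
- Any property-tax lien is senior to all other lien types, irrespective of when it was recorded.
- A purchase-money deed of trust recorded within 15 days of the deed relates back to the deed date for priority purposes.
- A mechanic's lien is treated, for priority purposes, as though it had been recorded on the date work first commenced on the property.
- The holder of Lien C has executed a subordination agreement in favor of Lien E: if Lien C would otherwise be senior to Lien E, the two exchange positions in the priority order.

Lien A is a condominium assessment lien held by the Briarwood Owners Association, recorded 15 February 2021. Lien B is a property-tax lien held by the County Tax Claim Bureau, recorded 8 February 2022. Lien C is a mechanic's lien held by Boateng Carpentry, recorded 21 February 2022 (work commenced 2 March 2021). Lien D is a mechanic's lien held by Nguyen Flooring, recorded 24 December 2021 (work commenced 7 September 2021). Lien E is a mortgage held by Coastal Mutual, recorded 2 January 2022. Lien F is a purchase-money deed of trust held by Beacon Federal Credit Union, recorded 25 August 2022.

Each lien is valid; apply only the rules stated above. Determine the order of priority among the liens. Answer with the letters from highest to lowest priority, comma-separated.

B, A, E, D, C, F

Effective dates: C is treated as recorded 2 March 2021, the work-commencement date; D relates back to 7 September 2021 (work commenced); F was recorded 95 days after the deed — beyond 15 days — so no relation-back applies.
B is a property-tax lien and takes priority over every other lien.
Ordering the rest by effective date: A (15 February 2021), C (2 March 2021), D (7 September 2021), E (2 January 2022), F (25 August 2022).
C would otherwise be senior to E, so under the subordination agreement C and E exchange positions.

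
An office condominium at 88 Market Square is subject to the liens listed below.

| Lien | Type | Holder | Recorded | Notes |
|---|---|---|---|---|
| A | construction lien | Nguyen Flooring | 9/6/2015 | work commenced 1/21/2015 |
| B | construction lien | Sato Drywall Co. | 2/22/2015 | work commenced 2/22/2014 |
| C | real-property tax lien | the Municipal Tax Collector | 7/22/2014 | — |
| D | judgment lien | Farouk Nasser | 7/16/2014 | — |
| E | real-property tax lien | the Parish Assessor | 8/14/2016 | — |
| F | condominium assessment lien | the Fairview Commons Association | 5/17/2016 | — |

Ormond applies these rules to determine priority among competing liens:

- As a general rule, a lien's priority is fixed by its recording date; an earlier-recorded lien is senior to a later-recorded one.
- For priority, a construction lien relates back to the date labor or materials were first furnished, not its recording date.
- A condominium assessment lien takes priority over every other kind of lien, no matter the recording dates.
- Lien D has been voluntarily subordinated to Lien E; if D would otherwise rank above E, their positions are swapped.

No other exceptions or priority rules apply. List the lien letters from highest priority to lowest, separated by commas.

F, B, E, C, A, D

Adjusting effective dates: A is treated as recorded 1/21/2015, the work-commencement date; B relates back to 2/22/2014 (work commenced).
F, as a condominium assessment lien, has superpriority and ranks first.
Remaining liens by effective date: B (2/22/2014), D (7/16/2014), C (7/22/2014), A (1/21/2015), E (8/14/2016).
D is senior to E before the subordination, so the two trade places.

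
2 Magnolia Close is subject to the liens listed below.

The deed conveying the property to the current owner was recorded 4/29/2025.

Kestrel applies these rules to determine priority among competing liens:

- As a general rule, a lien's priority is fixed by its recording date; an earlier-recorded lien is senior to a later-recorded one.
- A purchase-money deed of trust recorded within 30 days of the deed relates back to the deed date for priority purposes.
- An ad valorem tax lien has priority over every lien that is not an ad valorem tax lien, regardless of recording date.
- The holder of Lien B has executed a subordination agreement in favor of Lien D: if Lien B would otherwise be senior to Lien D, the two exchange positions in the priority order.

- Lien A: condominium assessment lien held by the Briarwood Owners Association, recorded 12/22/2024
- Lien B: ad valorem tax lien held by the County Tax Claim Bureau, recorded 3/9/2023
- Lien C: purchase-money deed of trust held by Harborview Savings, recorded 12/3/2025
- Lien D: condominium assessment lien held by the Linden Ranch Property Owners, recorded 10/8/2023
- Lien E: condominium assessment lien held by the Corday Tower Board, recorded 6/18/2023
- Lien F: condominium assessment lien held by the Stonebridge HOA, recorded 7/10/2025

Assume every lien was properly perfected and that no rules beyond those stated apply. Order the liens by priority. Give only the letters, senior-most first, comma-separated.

D, E, B, A, F, C

Effective dates after the stated exceptions: C missed the 30-day window (218 days after the deed), so its recording date stands.
B is an ad valorem tax lien, so it outranks all other liens regardless of date.
Remaining liens by effective date: E (6/18/2023), D (10/8/2023), A (12/22/2024), F (7/10/2025), C (12/3/2025).
B is senior to D before the subordination, so the two trade places.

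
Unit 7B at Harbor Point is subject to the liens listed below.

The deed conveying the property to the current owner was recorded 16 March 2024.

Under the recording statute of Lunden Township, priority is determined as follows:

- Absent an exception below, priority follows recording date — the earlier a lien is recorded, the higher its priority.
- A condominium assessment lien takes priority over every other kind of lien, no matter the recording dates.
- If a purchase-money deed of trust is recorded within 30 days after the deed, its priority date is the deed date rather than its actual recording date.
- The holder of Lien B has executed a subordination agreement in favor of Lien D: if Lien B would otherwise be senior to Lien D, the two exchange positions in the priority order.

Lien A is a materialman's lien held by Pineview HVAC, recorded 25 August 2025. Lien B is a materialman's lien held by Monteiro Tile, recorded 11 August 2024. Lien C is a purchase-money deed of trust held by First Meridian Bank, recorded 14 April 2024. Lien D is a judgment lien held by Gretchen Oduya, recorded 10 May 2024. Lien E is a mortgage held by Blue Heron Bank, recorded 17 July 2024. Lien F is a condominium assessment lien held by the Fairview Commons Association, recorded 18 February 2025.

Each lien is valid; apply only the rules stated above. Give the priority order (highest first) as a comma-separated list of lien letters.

F, C, D, E, B, A

Effective dates after the stated exceptions: C's effective date is the deed date, 16 March 2024.
As a condominium assessment lien, F is senior to every other lien.
Ordering the rest by effective date: C (16 March 2024), D (10 May 2024), E (17 July 2024), B (11 August 2024), A (25 August 2025).
B already ranks below D; the subordination has no effect.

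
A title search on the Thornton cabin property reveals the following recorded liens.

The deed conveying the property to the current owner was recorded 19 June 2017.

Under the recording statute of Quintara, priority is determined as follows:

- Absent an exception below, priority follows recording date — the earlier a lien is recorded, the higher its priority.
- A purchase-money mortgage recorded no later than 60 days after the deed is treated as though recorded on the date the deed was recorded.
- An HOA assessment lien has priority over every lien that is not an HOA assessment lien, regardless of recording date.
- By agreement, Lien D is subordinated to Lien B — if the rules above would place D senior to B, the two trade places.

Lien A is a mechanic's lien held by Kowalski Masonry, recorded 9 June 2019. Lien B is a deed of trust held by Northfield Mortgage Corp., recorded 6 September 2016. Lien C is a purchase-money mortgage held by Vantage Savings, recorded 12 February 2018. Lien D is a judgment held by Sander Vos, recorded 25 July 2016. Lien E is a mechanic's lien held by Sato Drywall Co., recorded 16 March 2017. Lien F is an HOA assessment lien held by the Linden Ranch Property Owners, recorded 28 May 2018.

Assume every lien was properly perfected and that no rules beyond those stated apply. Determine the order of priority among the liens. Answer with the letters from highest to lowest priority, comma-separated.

First, effective dates: C was recorded 238 days after the deed, outside the 60-day window, so it keeps its recording date.
F is an HOA assessment lien, so it outranks all other liens regardless of date.
Ordering the rest by effective date: D (25 July 2016), B (6 September 2016), E (16 March 2017), C (12 February 2018), A (9 June 2019).
D is senior to B before the subordination, so the two trade places.

F, B, D, E, C, A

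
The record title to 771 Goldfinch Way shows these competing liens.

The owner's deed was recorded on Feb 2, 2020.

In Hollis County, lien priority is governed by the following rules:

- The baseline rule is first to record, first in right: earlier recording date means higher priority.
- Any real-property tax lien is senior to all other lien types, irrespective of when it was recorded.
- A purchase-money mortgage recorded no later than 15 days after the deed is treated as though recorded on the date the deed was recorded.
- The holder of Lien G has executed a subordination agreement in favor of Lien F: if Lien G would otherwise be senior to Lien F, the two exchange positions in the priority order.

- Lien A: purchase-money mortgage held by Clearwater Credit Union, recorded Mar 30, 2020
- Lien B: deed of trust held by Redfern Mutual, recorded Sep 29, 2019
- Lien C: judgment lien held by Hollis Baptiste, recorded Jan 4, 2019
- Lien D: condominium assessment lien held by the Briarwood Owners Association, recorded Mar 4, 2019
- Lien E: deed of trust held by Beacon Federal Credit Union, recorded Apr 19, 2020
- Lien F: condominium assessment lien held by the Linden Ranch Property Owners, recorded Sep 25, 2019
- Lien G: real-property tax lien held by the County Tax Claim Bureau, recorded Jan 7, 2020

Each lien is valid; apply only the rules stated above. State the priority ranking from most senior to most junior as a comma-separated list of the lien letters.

Effective dates: A was recorded 57 days after the deed — beyond 15 days — so no relation-back applies.
G is a real-property tax lien, so it outranks all other liens regardless of date.
Among the remaining liens, by effective date: C (Jan 4, 2019), D (Mar 4, 2019), F (Sep 25, 2019), B (Sep 29, 2019), A (Mar 30, 2020), E (Apr 19, 2020).
Because G would otherwise rank above F, the subordination swaps them.

F, C, D, G, B, A, E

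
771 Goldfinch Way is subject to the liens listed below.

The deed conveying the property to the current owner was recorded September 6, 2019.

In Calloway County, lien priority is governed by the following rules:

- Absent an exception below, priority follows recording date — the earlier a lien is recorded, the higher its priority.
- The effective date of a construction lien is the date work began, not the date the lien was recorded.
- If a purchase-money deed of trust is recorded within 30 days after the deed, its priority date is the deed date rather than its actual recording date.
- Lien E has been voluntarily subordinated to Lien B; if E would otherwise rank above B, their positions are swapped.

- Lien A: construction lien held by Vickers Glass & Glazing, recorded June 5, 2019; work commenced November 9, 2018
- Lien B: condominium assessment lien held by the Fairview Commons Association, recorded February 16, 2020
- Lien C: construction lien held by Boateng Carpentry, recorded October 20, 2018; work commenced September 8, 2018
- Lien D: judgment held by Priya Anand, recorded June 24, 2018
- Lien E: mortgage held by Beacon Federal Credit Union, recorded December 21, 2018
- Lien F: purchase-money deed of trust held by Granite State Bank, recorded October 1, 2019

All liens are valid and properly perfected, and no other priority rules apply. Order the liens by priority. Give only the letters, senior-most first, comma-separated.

First, effective dates: A's effective date is November 9, 2018, when work began; C's effective date is September 8, 2018, when work began; F relates back to the deed date September 6, 2019.
Ordering by effective date: D (June 24, 2018), C (September 8, 2018), A (November 9, 2018), E (December 21, 2018), F (September 6, 2019), B (February 16, 2020).
E is senior to B before the subordination, so the two trade places.

D, C, A, B, F, E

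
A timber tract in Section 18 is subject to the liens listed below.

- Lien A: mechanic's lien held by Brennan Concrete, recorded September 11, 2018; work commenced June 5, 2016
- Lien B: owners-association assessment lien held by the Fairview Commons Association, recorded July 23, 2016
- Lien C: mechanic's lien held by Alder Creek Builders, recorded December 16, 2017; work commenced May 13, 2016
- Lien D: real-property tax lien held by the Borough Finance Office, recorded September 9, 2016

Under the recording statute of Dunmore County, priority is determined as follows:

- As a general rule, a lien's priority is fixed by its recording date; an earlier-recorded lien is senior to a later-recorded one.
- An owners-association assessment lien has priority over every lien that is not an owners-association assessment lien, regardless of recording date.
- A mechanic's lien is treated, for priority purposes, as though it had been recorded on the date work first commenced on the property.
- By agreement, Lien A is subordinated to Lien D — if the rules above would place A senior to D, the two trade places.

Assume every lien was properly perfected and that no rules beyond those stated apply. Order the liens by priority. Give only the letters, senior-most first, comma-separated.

Effective dates: A relates back to June 5, 2016 (work commenced); C's effective date is May 13, 2016, when work began.
B is an owners-association assessment lien and takes priority over every other lien.
Remaining liens by effective date: C (May 13, 2016), A (June 5, 2016), D (September 9, 2016).
The subordination applies — A was senior to D — so A and D swap.

B, C, D, A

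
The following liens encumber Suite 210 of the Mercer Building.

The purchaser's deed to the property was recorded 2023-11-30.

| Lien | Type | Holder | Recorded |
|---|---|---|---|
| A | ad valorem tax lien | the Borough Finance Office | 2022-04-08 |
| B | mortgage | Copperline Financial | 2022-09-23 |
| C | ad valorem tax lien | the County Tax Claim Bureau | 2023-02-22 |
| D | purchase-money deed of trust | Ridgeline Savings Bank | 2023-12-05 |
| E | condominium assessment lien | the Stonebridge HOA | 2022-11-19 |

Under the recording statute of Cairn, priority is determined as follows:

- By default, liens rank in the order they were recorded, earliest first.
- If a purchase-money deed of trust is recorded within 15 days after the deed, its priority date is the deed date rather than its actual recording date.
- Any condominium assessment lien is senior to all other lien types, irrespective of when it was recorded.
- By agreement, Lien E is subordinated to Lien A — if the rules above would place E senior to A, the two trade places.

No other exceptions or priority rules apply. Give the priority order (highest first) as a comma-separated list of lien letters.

Effective dates after the stated exceptions: D relates back to the deed date 2023-11-30.
E is a condominium assessment lien and takes priority over every other lien.
Among the remaining liens, by effective date: A (2022-04-08), B (2022-09-23), C (2023-02-22), D (2023-11-30).
Because E would otherwise rank above A, the subordination swaps them.

A, E, B, C, D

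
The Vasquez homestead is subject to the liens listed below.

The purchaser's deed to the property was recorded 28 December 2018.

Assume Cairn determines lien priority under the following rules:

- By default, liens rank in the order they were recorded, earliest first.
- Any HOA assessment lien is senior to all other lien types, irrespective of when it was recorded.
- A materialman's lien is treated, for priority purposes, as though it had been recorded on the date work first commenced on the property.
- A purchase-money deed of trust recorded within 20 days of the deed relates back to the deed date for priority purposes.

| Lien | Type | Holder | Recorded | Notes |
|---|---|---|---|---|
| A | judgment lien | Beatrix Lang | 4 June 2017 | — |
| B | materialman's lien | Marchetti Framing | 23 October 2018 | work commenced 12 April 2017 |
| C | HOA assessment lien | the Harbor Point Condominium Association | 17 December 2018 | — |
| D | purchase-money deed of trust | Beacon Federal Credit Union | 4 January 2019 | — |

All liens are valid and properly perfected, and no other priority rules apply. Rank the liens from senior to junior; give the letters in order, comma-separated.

C, B, A, D

First, effective dates: B relates back to 12 April 2017 (work commenced); D relates back to the deed date 28 December 2018.
C is an HOA assessment lien and takes priority over every other lien.
Ordering the rest by effective date: B (12 April 2017), A (4 June 2017), D (28 December 2018).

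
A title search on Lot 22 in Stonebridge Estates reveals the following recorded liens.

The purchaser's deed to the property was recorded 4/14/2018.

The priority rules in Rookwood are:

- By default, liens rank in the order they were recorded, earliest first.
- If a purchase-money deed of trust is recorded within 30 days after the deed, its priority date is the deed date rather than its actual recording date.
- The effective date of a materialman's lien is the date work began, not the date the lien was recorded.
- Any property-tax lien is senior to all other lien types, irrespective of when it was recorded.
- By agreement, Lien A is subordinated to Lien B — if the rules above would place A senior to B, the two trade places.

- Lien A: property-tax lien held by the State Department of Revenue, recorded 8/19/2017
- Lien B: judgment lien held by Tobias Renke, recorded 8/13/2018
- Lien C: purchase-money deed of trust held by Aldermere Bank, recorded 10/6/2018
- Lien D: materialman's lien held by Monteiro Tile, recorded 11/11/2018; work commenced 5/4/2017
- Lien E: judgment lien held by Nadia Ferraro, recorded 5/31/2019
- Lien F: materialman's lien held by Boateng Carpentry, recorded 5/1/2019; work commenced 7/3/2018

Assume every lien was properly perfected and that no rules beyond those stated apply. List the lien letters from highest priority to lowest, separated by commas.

B, D, F, A, C, E

Effective dates: C missed the 30-day window (175 days after the deed), so its recording date stands; D relates back to 5/4/2017 (work commenced); F relates back to 7/3/2018 (work commenced).
A is a property-tax lien and takes priority over every other lien.
Remaining liens by effective date: D (5/4/2017), F (7/3/2018), B (8/13/2018), C (10/6/2018), E (5/31/2019).
A would otherwise be senior to B, so under the subordination agreement A and B exchange positions.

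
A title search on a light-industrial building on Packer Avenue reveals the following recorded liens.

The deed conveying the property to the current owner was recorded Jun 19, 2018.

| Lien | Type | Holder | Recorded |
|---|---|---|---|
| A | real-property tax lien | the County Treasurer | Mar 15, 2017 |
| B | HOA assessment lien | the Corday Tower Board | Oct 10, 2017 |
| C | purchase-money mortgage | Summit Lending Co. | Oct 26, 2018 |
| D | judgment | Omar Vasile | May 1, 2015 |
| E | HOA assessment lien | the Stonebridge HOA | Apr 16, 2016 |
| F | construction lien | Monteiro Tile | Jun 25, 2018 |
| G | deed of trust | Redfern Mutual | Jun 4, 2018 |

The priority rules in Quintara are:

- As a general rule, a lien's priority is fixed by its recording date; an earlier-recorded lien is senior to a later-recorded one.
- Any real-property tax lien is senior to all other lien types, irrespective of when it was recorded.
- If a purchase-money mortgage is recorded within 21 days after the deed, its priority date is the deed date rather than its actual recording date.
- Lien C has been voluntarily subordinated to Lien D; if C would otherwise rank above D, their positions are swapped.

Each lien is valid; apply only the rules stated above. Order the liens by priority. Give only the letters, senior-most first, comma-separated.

Effective dates after the stated exceptions: C was recorded 129 days after the deed — beyond 21 days — so no relation-back applies.
A is a real-property tax lien and takes priority over every other lien.
The other liens, earliest effective date first: D (May 1, 2015), E (Apr 16, 2016), B (Oct 10, 2017), G (Jun 4, 2018), F (Jun 25, 2018), C (Oct 26, 2018).
C is already junior to D, so the subordination agreement changes nothing.

A, D, E, B, G, F, C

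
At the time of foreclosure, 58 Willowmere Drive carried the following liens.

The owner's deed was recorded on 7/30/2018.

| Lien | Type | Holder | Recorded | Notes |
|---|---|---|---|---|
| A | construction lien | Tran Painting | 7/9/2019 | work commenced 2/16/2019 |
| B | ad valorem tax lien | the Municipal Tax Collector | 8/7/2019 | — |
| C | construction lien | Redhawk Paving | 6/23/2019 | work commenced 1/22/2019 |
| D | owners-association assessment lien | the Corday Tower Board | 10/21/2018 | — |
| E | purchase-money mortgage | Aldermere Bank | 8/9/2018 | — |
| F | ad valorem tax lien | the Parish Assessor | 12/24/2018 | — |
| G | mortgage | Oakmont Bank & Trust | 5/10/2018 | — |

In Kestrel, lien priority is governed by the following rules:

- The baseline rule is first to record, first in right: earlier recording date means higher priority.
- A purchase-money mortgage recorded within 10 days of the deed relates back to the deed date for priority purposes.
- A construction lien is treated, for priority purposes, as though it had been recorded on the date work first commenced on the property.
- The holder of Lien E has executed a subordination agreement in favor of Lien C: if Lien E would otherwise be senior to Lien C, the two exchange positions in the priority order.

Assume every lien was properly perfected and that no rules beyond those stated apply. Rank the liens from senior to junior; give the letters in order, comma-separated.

Adjusting effective dates: A is treated as recorded 2/16/2019, the work-commencement date; C is treated as recorded 1/22/2019, the work-commencement date; E's effective date is the deed date, 7/30/2018.
By effective date: G (5/10/2018), E (7/30/2018), D (10/21/2018), F (12/24/2018), C (1/22/2019), A (2/16/2019), B (8/7/2019).
The subordination applies — E was senior to C — so E and C swap.

G, C, D, F, E, A, B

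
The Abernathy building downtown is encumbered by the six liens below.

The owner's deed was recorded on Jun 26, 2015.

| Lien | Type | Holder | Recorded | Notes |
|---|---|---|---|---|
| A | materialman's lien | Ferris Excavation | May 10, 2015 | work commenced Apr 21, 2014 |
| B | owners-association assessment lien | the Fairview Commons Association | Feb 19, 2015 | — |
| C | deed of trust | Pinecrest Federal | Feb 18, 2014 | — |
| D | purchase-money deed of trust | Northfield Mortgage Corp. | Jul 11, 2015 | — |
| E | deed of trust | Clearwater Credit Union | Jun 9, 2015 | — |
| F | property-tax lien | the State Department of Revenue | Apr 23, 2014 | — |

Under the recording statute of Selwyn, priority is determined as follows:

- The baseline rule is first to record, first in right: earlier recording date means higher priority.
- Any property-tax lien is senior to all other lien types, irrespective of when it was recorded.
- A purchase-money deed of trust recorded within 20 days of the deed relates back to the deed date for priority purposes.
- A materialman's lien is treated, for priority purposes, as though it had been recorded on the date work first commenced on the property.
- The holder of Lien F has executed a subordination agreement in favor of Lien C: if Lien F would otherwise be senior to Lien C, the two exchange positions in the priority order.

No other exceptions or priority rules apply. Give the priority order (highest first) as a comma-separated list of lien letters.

First, effective dates: A's effective date is Apr 21, 2014, when work began; D was recorded within the 20-day window, so its effective date is the deed date Jun 26, 2015.
As a property-tax lien, F is senior to every other lien.
Among the remaining liens, by effective date: C (Feb 18, 2014), A (Apr 21, 2014), B (Feb 19, 2015), E (Jun 9, 2015), D (Jun 26, 2015).
Because F would otherwise rank above C, the subordination swaps them.

C, F, A, B, E, D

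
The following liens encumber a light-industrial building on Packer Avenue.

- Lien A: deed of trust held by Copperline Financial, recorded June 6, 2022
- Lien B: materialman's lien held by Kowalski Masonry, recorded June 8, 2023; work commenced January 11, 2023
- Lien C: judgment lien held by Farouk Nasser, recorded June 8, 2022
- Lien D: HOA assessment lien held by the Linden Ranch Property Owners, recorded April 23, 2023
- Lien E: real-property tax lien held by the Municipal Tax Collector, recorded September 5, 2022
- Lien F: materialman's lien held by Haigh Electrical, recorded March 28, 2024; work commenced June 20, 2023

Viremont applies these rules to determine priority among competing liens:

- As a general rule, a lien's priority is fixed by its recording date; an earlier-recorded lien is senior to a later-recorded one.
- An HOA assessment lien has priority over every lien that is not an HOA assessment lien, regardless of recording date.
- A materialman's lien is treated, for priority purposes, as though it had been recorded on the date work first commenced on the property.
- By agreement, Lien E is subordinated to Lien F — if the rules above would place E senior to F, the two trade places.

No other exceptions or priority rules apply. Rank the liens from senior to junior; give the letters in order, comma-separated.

D, A, C, F, B, E

Effective dates after the stated exceptions: B relates back to January 11, 2023 (work commenced); F is treated as recorded June 20, 2023, the work-commencement date.
D is an HOA assessment lien, so it outranks all other liens regardless of date.
The other liens, earliest effective date first: A (June 6, 2022), C (June 8, 2022), E (September 5, 2022), B (January 11, 2023), F (June 20, 2023).
E is senior to F before the subordination, so the two trade places.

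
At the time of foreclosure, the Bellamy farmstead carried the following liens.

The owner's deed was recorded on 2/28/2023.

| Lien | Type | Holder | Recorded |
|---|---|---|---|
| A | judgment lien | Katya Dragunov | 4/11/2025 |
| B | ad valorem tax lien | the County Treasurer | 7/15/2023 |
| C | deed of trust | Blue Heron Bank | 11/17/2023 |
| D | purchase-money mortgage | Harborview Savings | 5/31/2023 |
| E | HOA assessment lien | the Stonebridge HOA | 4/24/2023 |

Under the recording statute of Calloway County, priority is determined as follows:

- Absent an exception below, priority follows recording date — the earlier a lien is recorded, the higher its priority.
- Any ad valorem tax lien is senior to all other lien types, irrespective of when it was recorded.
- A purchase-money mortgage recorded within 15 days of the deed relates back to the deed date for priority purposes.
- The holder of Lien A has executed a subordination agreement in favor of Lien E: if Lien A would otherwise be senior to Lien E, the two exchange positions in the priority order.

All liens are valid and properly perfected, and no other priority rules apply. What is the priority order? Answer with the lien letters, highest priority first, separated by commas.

Effective dates: D was recorded 92 days after the deed, outside the 15-day window, so it keeps its recording date.
B, as an ad valorem tax lien, has superpriority and ranks first.
Remaining liens by effective date: E (4/24/2023), D (5/31/2023), C (11/17/2023), A (4/11/2025).
A already ranks below E; the subordination has no effect.

B, E, D, C, A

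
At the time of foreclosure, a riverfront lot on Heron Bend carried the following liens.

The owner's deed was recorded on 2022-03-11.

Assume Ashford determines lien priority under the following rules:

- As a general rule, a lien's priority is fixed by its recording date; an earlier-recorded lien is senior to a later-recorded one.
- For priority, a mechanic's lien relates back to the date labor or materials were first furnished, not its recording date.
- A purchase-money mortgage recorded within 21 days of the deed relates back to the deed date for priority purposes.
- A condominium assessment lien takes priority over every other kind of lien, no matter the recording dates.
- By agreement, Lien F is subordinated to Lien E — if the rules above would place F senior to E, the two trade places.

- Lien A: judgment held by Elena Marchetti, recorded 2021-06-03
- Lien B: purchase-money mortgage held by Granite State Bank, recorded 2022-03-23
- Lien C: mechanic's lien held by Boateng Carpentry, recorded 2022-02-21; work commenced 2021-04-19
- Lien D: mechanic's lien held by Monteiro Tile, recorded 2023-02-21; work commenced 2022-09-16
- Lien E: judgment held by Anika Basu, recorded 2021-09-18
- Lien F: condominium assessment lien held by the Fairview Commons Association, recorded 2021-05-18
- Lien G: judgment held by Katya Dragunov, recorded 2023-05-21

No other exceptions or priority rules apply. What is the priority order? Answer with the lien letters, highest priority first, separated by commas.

Adjusting effective dates: B's effective date is the deed date, 2022-03-11; C is treated as recorded 2021-04-19, the work-commencement date; D is treated as recorded 2022-09-16, the work-commencement date.
F, as a condominium assessment lien, has superpriority and ranks first.
Remaining liens by effective date: C (2021-04-19), A (2021-06-03), E (2021-09-18), B (2022-03-11), D (2022-09-16), G (2023-05-21).
F is senior to E before the subordination, so the two trade places.

E, C, A, F, B, D, G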